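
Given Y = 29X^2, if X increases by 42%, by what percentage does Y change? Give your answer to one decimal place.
101.6%

For Y = 29X^2:
If X → X(1 + 0.42)
Then Y → Y · (1 + 0.42)^2
     = Y · 2.0164

Percentage change = ((1 + 0.42)^2 − 1) × 100% ≈ 101.6%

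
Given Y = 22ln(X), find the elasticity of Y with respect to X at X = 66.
Elasticity = 1/ln(66) ≈ 0.2387

Elasticity = (dY/dX) · (X/Y)

dY/dX = 22/X
At X = 66: dY/dX = 1/3, Y = 22·ln(66)

Elasticity = (1/3) · (66 / (22·ln(66))) = 1/ln(66) ≈ 0.2387

Interpretation: for a small percentage change in X, the percentage change in Y is approximately 0.24 times as large.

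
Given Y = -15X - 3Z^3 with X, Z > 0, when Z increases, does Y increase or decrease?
Y decreases

Taking the partial derivative:
∂Y/∂Z = -9Z^2

∂Y/∂Z = -9Z^2 < 0 (assuming positive values)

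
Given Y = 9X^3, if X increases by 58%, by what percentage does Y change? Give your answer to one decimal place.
294.4%

For Y = 9X^3:
If X → X(1 + 0.58)
Then Y → Y · (1 + 0.58)^3
     ≈ Y · 3.9443

Percentage change = ((1 + 0.58)^3 − 1) × 100% ≈ 294.4%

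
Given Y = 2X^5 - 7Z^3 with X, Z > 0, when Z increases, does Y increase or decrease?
Y decreases

Taking the partial derivative:
∂Y/∂Z = -21Z^2

∂Y/∂Z = -21Z^2 < 0 (assuming positive values)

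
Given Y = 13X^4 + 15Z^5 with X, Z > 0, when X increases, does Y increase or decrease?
Y increases

Taking the partial derivative:
∂Y/∂X = 52X^3

∂Y/∂X = 52X^3 > 0 (assuming positive values)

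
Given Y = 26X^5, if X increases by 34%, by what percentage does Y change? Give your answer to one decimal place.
332.0%

For Y = 26X^5:
If X → X(1 + 0.34)
Then Y → Y · (1 + 0.34)^5
     ≈ Y · 4.3204

Percentage change = ((1 + 0.34)^5 − 1) × 100% ≈ 332.0%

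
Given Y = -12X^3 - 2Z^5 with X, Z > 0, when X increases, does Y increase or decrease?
Y decreases

Taking the partial derivative:
∂Y/∂X = -36X^2

∂Y/∂X = -36X^2 < 0 (assuming positive values)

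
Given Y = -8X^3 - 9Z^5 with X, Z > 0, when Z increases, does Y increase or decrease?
Y decreases

Taking the partial derivative:
∂Y/∂Z = -45Z^4

∂Y/∂Z = -45Z^4 < 0 (assuming positive values)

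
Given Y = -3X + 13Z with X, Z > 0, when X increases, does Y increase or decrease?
Y decreases

Taking the partial derivative:
∂Y/∂X = -3

∂Y/∂X = -3 < 0 (assuming positive values)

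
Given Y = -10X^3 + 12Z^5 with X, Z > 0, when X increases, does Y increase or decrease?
Y decreases

Taking the partial derivative:
∂Y/∂X = -30X^2

∂Y/∂X = -30X^2 < 0 (assuming positive values)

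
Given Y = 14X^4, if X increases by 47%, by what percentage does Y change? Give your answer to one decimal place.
366.9%

For Y = 14X^4:
If X → X(1 + 0.47)
Then Y → Y · (1 + 0.47)^4
     ≈ Y · 4.6695

Percentage change = ((1 + 0.47)^4 − 1) × 100% ≈ 366.9%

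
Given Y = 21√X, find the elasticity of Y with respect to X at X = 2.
Elasticity = 1/2

Elasticity = (dY/dX) · (X/Y)

dY/dX = 21/(2·√X)
At X = 2: dY/dX = 21·√2/4, Y = 21·√2

Elasticity = (21·√2/4) · (2 / (21·√2)) = 1/2

Interpretation: for a small percentage change in X, the percentage change in Y is approximately 0.50 times as large.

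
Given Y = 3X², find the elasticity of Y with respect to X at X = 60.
Elasticity = 2

Elasticity = (dY/dX) · (X/Y)

dY/dX = 6·X
At X = 60: dY/dX = 360, Y = 10800

Elasticity = 360 · (60 / 10800) = 2

Interpretation: for a small percentage change in X, the percentage change in Y is approximately 2.00 times as large.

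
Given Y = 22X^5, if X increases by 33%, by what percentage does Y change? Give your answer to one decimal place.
316.2%

For Y = 22X^5:
If X → X(1 + 0.33)
Then Y → Y · (1 + 0.33)^5
     ≈ Y · 4.1616

Percentage change = ((1 + 0.33)^5 − 1) × 100% ≈ 316.2%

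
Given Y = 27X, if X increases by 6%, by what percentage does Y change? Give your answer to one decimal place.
6.0%

For Y = 27X:
If X → X(1 + 0.06)
Then Y → Y · (1 + 0.06)^1
     = Y · 1.0600

Percentage change = ((1 + 0.06)^1 − 1) × 100% = 6.0%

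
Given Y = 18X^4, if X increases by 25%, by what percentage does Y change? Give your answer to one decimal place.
144.1%

For Y = 18X^4:
If X → X(1 + 0.25)
Then Y → Y · (1 + 0.25)^4
     ≈ Y · 2.4414

Percentage change = ((1 + 0.25)^4 − 1) × 100% ≈ 144.1%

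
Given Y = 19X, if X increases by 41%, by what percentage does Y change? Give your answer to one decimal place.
41.0%

For Y = 19X:
If X → X(1 + 0.41)
Then Y → Y · (1 + 0.41)^1
     = Y · 1.4100

Percentage change = ((1 + 0.41)^1 − 1) × 100% = 41.0%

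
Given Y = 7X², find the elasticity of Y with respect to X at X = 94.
Elasticity = 2

Elasticity = (dY/dX) · (X/Y)

dY/dX = 14·X
At X = 94: dY/dX = 1316, Y = 61852

Elasticity = 1316 · (94 / 61852) = 2

Interpretation: for a small percentage change in X, the percentage change in Y is approximately 2.00 times as large.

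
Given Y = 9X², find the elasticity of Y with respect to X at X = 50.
Elasticity = 2

Elasticity = (dY/dX) · (X/Y)

dY/dX = 18·X
At X = 50: dY/dX = 900, Y = 22500

Elasticity = 900 · (50 / 22500) = 2

Interpretation: for a small percentage change in X, the percentage change in Y is approximately 2.00 times as large.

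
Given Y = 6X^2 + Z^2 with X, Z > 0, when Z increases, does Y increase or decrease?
Y increases

Taking the partial derivative:
∂Y/∂Z = 2Z

∂Y/∂Z = 2Z > 0 (assuming positive values)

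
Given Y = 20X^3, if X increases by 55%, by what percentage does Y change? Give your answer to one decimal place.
272.4%

For Y = 20X^3:
If X → X(1 + 0.55)
Then Y → Y · (1 + 0.55)^3
     ≈ Y · 3.7239

Percentage change = ((1 + 0.55)^3 − 1) × 100% ≈ 272.4%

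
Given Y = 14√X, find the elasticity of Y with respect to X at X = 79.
Elasticity = 1/2

Elasticity = (dY/dX) · (X/Y)

dY/dX = 7/√X
At X = 79: dY/dX = 7·√79/79, Y = 14·√79

Elasticity = (7·√79/79) · (79 / (14·√79)) = 1/2

Interpretation: for a small percentage change in X, the percentage change in Y is approximately 0.50 times as large.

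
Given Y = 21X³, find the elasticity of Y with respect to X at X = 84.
Elasticity = 3

Elasticity = (dY/dX) · (X/Y)

dY/dX = 63·X²
At X = 84: dY/dX = 444528, Y = 12446784

Elasticity = 444528 · (84 / 12446784) = 3

Interpretation: for a small percentage change in X, the percentage change in Y is approximately 3.00 times as large.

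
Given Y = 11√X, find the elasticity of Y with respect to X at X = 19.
Elasticity = 1/2

Elasticity = (dY/dX) · (X/Y)

dY/dX = 11/(2·√X)
At X = 19: dY/dX = 11·√19/38, Y = 11·√19

Elasticity = (11·√19/38) · (19 / (11·√19)) = 1/2

Interpretation: for a small percentage change in X, the percentage change in Y is approximately 0.50 times as large.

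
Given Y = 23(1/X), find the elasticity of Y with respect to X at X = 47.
Elasticity = -1

Elasticity = (dY/dX) · (X/Y)

dY/dX = -23/X²
At X = 47: dY/dX = -23/2209, Y = 23/47

Elasticity = (-23/2209) · (47 / (23/47)) = -1

Interpretation: for a small percentage change in X, the percentage change in Y is approximately -1.00 times as large.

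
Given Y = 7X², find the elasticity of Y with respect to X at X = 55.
Elasticity = 2

Elasticity = (dY/dX) · (X/Y)

dY/dX = 14·X
At X = 55: dY/dX = 770, Y = 21175

Elasticity = 770 · (55 / 21175) = 2

Interpretation: for a small percentage change in X, the percentage change in Y is approximately 2.00 times as large.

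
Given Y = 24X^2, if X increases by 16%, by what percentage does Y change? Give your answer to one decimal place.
34.6%

For Y = 24X^2:
If X → X(1 + 0.16)
Then Y → Y · (1 + 0.16)^2
     = Y · 1.3456

Percentage change = ((1 + 0.16)^2 − 1) × 100% ≈ 34.6%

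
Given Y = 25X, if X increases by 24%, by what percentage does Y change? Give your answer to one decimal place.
24.0%

For Y = 25X:
If X → X(1 + 0.24)
Then Y → Y · (1 + 0.24)^1
     = Y · 1.2400

Percentage change = ((1 + 0.24)^1 − 1) × 100% = 24.0%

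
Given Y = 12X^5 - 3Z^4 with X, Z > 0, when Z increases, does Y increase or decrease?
Y decreases

Taking the partial derivative:
∂Y/∂Z = -12Z^3

∂Y/∂Z = -12Z^3 < 0 (assuming positive values)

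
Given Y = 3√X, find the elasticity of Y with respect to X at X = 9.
Elasticity = 1/2

Elasticity = (dY/dX) · (X/Y)

dY/dX = 3/(2·√X)
At X = 9: dY/dX = 1/2, Y = 9

Elasticity = (1/2) · (9 / 9) = 1/2

Interpretation: for a small percentage change in X, the percentage change in Y is approximately 0.50 times as large.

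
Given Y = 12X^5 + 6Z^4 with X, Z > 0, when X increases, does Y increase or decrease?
Y increases

Taking the partial derivative:
∂Y/∂X = 60X^4

∂Y/∂X = 60X^4 > 0 (assuming positive values)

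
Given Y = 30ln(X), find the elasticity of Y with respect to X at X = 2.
Elasticity = 1/ln(2) ≈ 1.4427

Elasticity = (dY/dX) · (X/Y)

dY/dX = 30/X
At X = 2: dY/dX = 15, Y = 30·ln(2)

Elasticity = 15 · (2 / (30·ln(2))) = 1/ln(2) ≈ 1.4427

Interpretation: for a small percentage change in X, the percentage change in Y is approximately 1.44 times as large.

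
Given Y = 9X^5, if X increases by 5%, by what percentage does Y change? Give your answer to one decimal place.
27.6%

For Y = 9X^5:
If X → X(1 + 0.05)
Then Y → Y · (1 + 0.05)^5
     ≈ Y · 1.2763

Percentage change = ((1 + 0.05)^5 − 1) × 100% ≈ 27.6%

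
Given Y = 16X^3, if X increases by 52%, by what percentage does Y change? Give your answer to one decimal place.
251.2%

For Y = 16X^3:
If X → X(1 + 0.52)
Then Y → Y · (1 + 0.52)^3
     ≈ Y · 3.5118

Percentage change = ((1 + 0.52)^3 − 1) × 100% ≈ 251.2%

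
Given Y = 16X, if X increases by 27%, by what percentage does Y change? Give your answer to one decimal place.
27.0%

For Y = 16X:
If X → X(1 + 0.27)
Then Y → Y · (1 + 0.27)^1
     = Y · 1.2700

Percentage change = ((1 + 0.27)^1 − 1) × 100% = 27.0%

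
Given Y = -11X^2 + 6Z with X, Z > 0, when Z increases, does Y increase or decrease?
Y increases

Taking the partial derivative:
∂Y/∂Z = 6

∂Y/∂Z = 6 > 0 (assuming positive values)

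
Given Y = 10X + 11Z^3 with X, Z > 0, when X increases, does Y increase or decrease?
Y increases

Taking the partial derivative:
∂Y/∂X = 10

∂Y/∂X = 10 > 0 (assuming positive values)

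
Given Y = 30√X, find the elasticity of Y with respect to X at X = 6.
Elasticity = 1/2

Elasticity = (dY/dX) · (X/Y)

dY/dX = 15/√X
At X = 6: dY/dX = 5·√6/2, Y = 30·√6

Elasticity = (5·√6/2) · (6 / (30·√6)) = 1/2

Interpretation: for a small percentage change in X, the percentage change in Y is approximately 0.50 times as large.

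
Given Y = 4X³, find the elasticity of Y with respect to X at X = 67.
Elasticity = 3

Elasticity = (dY/dX) · (X/Y)

dY/dX = 12·X²
At X = 67: dY/dX = 53868, Y = 1203052

Elasticity = 53868 · (67 / 1203052) = 3

Interpretation: for a small percentage change in X, the percentage change in Y is approximately 3.00 times as large.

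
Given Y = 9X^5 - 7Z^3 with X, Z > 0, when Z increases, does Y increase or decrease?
Y decreases

Taking the partial derivative:
∂Y/∂Z = -21Z^2

∂Y/∂Z = -21Z^2 < 0 (assuming positive values)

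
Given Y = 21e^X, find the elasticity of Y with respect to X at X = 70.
Elasticity = 70

Elasticity = (dY/dX) · (X/Y)

dY/dX = 21·e^X
At X = 70: dY/dX = 21·e^70, Y = 21·e^70

Elasticity = (21·e^70) · (70 / (21·e^70)) = 70

Interpretation: for a small percentage change in X, the percentage change in Y is approximately 70.00 times as large.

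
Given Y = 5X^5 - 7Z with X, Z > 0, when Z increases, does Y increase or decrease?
Y decreases

Taking the partial derivative:
∂Y/∂Z = -7

∂Y/∂Z = -7 < 0 (assuming positive values)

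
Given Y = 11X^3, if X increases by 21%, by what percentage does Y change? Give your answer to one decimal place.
77.2%

For Y = 11X^3:
If X → X(1 + 0.21)
Then Y → Y · (1 + 0.21)^3
     ≈ Y · 1.7716

Percentage change = ((1 + 0.21)^3 − 1) × 100% ≈ 77.2%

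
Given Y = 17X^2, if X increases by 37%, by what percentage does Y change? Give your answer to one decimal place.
87.7%

For Y = 17X^2:
If X → X(1 + 0.37)
Then Y → Y · (1 + 0.37)^2
     = Y · 1.8769

Percentage change = ((1 + 0.37)^2 − 1) × 100% ≈ 87.7%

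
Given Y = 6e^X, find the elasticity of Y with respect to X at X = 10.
Elasticity = 10

Elasticity = (dY/dX) · (X/Y)

dY/dX = 6·e^X
At X = 10: dY/dX = 6·e^10, Y = 6·e^10

Elasticity = (6·e^10) · (10 / (6·e^10)) = 10

Interpretation: for a small percentage change in X, the percentage change in Y is approximately 10.00 times as large.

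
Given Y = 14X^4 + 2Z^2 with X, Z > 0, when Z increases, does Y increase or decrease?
Y increases

Taking the partial derivative:
∂Y/∂Z = 4Z

∂Y/∂Z = 4Z > 0 (assuming positive values)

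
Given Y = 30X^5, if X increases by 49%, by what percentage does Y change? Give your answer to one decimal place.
634.4%

For Y = 30X^5:
If X → X(1 + 0.49)
Then Y → Y · (1 + 0.49)^5
     ≈ Y · 7.3440

Percentage change = ((1 + 0.49)^5 − 1) × 100% ≈ 634.4%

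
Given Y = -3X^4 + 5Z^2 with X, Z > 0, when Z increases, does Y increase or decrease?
Y increases

Taking the partial derivative:
∂Y/∂Z = 10Z

∂Y/∂Z = 10Z > 0 (assuming positive values)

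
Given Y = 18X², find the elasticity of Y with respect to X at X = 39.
Elasticity = 2

Elasticity = (dY/dX) · (X/Y)

dY/dX = 36·X
At X = 39: dY/dX = 1404, Y = 27378

Elasticity = 1404 · (39 / 27378) = 2

Interpretation: for a small percentage change in X, the percentage change in Y is approximately 2.00 times as large.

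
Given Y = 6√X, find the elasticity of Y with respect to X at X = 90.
Elasticity = 1/2

Elasticity = (dY/dX) · (X/Y)

dY/dX = 3/√X
At X = 90: dY/dX = √10/10, Y = 18·√10

Elasticity = (√10/10) · (90 / (18·√10)) = 1/2

Interpretation: for a small percentage change in X, the percentage change in Y is approximately 0.50 times as large.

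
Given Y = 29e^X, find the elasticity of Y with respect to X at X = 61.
Elasticity = 61

Elasticity = (dY/dX) · (X/Y)

dY/dX = 29·e^X
At X = 61: dY/dX = 29·e^61, Y = 29·e^61

Elasticity = (29·e^61) · (61 / (29·e^61)) = 61

Interpretation: for a small percentage change in X, the percentage change in Y is approximately 61.00 times as large.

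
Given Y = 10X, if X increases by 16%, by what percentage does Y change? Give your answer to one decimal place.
16.0%

For Y = 10X:
If X → X(1 + 0.16)
Then Y → Y · (1 + 0.16)^1
     = Y · 1.1600

Percentage change = ((1 + 0.16)^1 − 1) × 100% = 16.0%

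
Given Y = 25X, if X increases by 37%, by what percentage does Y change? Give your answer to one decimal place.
37.0%

For Y = 25X:
If X → X(1 + 0.37)
Then Y → Y · (1 + 0.37)^1
     = Y · 1.3700

Percentage change = ((1 + 0.37)^1 − 1) × 100% = 37.0%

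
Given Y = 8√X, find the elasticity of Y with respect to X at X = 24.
Elasticity = 1/2

Elasticity = (dY/dX) · (X/Y)

dY/dX = 4/√X
At X = 24: dY/dX = √6/3, Y = 16·√6

Elasticity = (√6/3) · (24 / (16·√6)) = 1/2

Interpretation: for a small percentage change in X, the percentage change in Y is approximately 0.50 times as large.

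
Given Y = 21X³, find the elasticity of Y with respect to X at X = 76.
Elasticity = 3

Elasticity = (dY/dX) · (X/Y)

dY/dX = 63·X²
At X = 76: dY/dX = 363888, Y = 9218496

Elasticity = 363888 · (76 / 9218496) = 3

Interpretation: for a small percentage change in X, the percentage change in Y is approximately 3.00 times as large.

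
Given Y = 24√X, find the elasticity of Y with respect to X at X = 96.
Elasticity = 1/2

Elasticity = (dY/dX) · (X/Y)

dY/dX = 12/√X
At X = 96: dY/dX = √6/2, Y = 96·√6

Elasticity = (√6/2) · (96 / (96·√6)) = 1/2

Interpretation: for a small percentage change in X, the percentage change in Y is approximately 0.50 times as large.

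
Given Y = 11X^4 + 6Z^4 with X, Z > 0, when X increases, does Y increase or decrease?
Y increases

Taking the partial derivative:
∂Y/∂X = 44X^3

∂Y/∂X = 44X^3 > 0 (assuming positive values)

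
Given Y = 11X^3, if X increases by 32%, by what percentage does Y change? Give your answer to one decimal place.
130.0%

For Y = 11X^3:
If X → X(1 + 0.32)
Then Y → Y · (1 + 0.32)^3
     ≈ Y · 2.3000

Percentage change = ((1 + 0.32)^3 − 1) × 100% ≈ 130.0%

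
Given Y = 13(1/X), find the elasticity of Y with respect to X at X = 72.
Elasticity = -1

Elasticity = (dY/dX) · (X/Y)

dY/dX = -13/X²
At X = 72: dY/dX = -13/5184, Y = 13/72

Elasticity = (-13/5184) · (72 / (13/72)) = -1

Interpretation: for a small percentage change in X, the percentage change in Y is approximately -1.00 times as large.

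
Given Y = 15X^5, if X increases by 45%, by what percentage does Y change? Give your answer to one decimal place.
541.0%

For Y = 15X^5:
If X → X(1 + 0.45)
Then Y → Y · (1 + 0.45)^5
     ≈ Y · 6.4097

Percentage change = ((1 + 0.45)^5 − 1) × 100% ≈ 541.0%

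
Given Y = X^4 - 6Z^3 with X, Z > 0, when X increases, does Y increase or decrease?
Y increases

Taking the partial derivative:
∂Y/∂X = 4X^3

∂Y/∂X = 4X^3 > 0 (assuming positive values)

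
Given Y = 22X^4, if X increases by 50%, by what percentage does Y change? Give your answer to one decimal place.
406.3%

For Y = 22X^4:
If X → X(1 + 0.5)
Then Y → Y · (1 + 0.5)^4
     = Y · 5.0625

Percentage change = ((1 + 0.5)^4 − 1) × 100% ≈ 406.3%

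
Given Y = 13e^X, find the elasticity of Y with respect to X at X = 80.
Elasticity = 80

Elasticity = (dY/dX) · (X/Y)

dY/dX = 13·e^X
At X = 80: dY/dX = 13·e^80, Y = 13·e^80

Elasticity = (13·e^80) · (80 / (13·e^80)) = 80

Interpretation: for a small percentage change in X, the percentage change in Y is approximately 80.00 times as large.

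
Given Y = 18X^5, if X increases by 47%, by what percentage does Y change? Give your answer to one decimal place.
586.4%

For Y = 18X^5:
If X → X(1 + 0.47)
Then Y → Y · (1 + 0.47)^5
     ≈ Y · 6.8641

Percentage change = ((1 + 0.47)^5 − 1) × 100% ≈ 586.4%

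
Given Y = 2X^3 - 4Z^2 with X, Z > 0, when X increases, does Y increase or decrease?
Y increases

Taking the partial derivative:
∂Y/∂X = 6X^2

∂Y/∂X = 6X^2 > 0 (assuming positive values)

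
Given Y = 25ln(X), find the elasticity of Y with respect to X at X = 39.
Elasticity = 1/ln(39) ≈ 0.2730

Elasticity = (dY/dX) · (X/Y)

dY/dX = 25/X
At X = 39: dY/dX = 25/39, Y = 25·ln(39)

Elasticity = (25/39) · (39 / (25·ln(39))) = 1/ln(39) ≈ 0.2730

Interpretation: for a small percentage change in X, the percentage change in Y is approximately 0.27 times as large.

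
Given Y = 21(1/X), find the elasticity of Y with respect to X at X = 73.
Elasticity = -1

Elasticity = (dY/dX) · (X/Y)

dY/dX = -21/X²
At X = 73: dY/dX = -21/5329, Y = 21/73

Elasticity = (-21/5329) · (73 / (21/73)) = -1

Interpretation: for a small percentage change in X, the percentage change in Y is approximately -1.00 times as large.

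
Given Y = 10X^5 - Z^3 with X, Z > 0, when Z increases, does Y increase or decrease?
Y decreases

Taking the partial derivative:
∂Y/∂Z = -3Z^2

∂Y/∂Z = -3Z^2 < 0 (assuming positive values)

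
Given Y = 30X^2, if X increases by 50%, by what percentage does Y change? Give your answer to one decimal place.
125.0%

For Y = 30X^2:
If X → X(1 + 0.5)
Then Y → Y · (1 + 0.5)^2
     = Y · 2.2500

Percentage change = ((1 + 0.5)^2 − 1) × 100% = 125.0%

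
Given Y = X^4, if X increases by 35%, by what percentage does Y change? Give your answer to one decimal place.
232.2%

For Y = X^4:
If X → X(1 + 0.35)
Then Y → Y · (1 + 0.35)^4
     ≈ Y · 3.3215

Percentage change = ((1 + 0.35)^4 − 1) × 100% ≈ 232.2%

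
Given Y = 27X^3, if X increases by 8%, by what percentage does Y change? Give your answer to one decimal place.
26.0%

For Y = 27X^3:
If X → X(1 + 0.08)
Then Y → Y · (1 + 0.08)^3
     ≈ Y · 1.2597

Percentage change = ((1 + 0.08)^3 − 1) × 100% ≈ 26.0%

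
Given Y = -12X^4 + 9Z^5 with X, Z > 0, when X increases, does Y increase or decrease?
Y decreases

Taking the partial derivative:
∂Y/∂X = -48X^3

∂Y/∂X = -48X^3 < 0 (assuming positive values)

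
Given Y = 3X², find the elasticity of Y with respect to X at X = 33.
Elasticity = 2

Elasticity = (dY/dX) · (X/Y)

dY/dX = 6·X
At X = 33: dY/dX = 198, Y = 3267

Elasticity = 198 · (33 / 3267) = 2

Interpretation: for a small percentage change in X, the percentage change in Y is approximately 2.00 times as large.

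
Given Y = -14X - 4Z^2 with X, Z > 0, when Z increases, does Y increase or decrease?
Y decreases

Taking the partial derivative:
∂Y/∂Z = -8Z

∂Y/∂Z = -8Z < 0 (assuming positive values)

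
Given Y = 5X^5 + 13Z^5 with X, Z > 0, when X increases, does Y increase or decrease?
Y increases

Taking the partial derivative:
∂Y/∂X = 25X^4

∂Y/∂X = 25X^4 > 0 (assuming positive values)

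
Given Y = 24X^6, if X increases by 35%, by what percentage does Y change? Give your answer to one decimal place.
505.3%

For Y = 24X^6:
If X → X(1 + 0.35)
Then Y → Y · (1 + 0.35)^6
     ≈ Y · 6.0534

Percentage change = ((1 + 0.35)^6 − 1) × 100% ≈ 505.3%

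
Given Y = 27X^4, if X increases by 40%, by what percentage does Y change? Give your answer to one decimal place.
284.2%

For Y = 27X^4:
If X → X(1 + 0.4)
Then Y → Y · (1 + 0.4)^4
     = Y · 3.8416

Percentage change = ((1 + 0.4)^4 − 1) × 100% ≈ 284.2%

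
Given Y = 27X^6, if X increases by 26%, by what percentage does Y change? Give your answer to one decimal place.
300.2%

For Y = 27X^6:
If X → X(1 + 0.26)
Then Y → Y · (1 + 0.26)^6
     ≈ Y · 4.0015

Percentage change = ((1 + 0.26)^6 − 1) × 100% ≈ 300.2%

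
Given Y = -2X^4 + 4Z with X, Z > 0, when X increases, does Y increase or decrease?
Y decreases

Taking the partial derivative:
∂Y/∂X = -8X^3

∂Y/∂X = -8X^3 < 0 (assuming positive values)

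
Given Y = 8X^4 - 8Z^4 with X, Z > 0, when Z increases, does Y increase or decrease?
Y decreases

Taking the partial derivative:
∂Y/∂Z = -32Z^3

∂Y/∂Z = -32Z^3 < 0 (assuming positive values)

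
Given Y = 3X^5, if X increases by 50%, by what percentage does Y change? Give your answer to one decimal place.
659.4%

For Y = 3X^5:
If X → X(1 + 0.5)
Then Y → Y · (1 + 0.5)^5
     ≈ Y · 7.5938

Percentage change = ((1 + 0.5)^5 − 1) × 100% ≈ 659.4%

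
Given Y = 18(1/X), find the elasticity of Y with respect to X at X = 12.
Elasticity = -1

Elasticity = (dY/dX) · (X/Y)

dY/dX = -18/X²
At X = 12: dY/dX = -1/8, Y = 3/2

Elasticity = (-1/8) · (12 / (3/2)) = -1

Interpretation: for a small percentage change in X, the percentage change in Y is approximately -1.00 times as large.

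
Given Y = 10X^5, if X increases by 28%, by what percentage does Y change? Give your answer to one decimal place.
243.6%

For Y = 10X^5:
If X → X(1 + 0.28)
Then Y → Y · (1 + 0.28)^5
     ≈ Y · 3.4360

Percentage change = ((1 + 0.28)^5 − 1) × 100% ≈ 243.6%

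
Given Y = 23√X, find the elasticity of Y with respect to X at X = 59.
Elasticity = 1/2

Elasticity = (dY/dX) · (X/Y)

dY/dX = 23/(2·√X)
At X = 59: dY/dX = 23·√59/118, Y = 23·√59

Elasticity = (23·√59/118) · (59 / (23·√59)) = 1/2

Interpretation: for a small percentage change in X, the percentage change in Y is approximately 0.50 times as large.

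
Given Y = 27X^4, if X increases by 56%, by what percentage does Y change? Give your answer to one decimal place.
492.2%

For Y = 27X^4:
If X → X(1 + 0.56)
Then Y → Y · (1 + 0.56)^4
     ≈ Y · 5.9224

Percentage change = ((1 + 0.56)^4 − 1) × 100% ≈ 492.2%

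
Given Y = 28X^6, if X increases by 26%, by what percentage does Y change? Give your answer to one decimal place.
300.2%

For Y = 28X^6:
If X → X(1 + 0.26)
Then Y → Y · (1 + 0.26)^6
     ≈ Y · 4.0015

Percentage change = ((1 + 0.26)^6 − 1) × 100% ≈ 300.2%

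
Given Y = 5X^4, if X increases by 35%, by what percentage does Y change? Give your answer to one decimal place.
232.2%

For Y = 5X^4:
If X → X(1 + 0.35)
Then Y → Y · (1 + 0.35)^4
     ≈ Y · 3.3215

Percentage change = ((1 + 0.35)^4 − 1) × 100% ≈ 232.2%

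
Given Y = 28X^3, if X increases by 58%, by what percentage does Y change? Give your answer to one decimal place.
294.4%

For Y = 28X^3:
If X → X(1 + 0.58)
Then Y → Y · (1 + 0.58)^3
     ≈ Y · 3.9443

Percentage change = ((1 + 0.58)^3 − 1) × 100% ≈ 294.4%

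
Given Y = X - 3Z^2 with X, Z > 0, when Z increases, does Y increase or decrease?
Y decreases

Taking the partial derivative:
∂Y/∂Z = -6Z

∂Y/∂Z = -6Z < 0 (assuming positive values)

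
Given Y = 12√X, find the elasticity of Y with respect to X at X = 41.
Elasticity = 1/2

Elasticity = (dY/dX) · (X/Y)

dY/dX = 6/√X
At X = 41: dY/dX = 6·√41/41, Y = 12·√41

Elasticity = (6·√41/41) · (41 / (12·√41)) = 1/2

Interpretation: for a small percentage change in X, the percentage change in Y is approximately 0.50 times as large.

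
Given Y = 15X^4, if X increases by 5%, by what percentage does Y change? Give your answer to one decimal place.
21.6%

For Y = 15X^4:
If X → X(1 + 0.05)
Then Y → Y · (1 + 0.05)^4
     ≈ Y · 1.2155

Percentage change = ((1 + 0.05)^4 − 1) × 100% ≈ 21.6%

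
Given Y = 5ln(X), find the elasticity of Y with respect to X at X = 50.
Elasticity = 1/ln(50) ≈ 0.2556

Elasticity = (dY/dX) · (X/Y)

dY/dX = 5/X
At X = 50: dY/dX = 1/10, Y = 5·ln(50)

Elasticity = (1/10) · (50 / (5·ln(50))) = 1/ln(50) ≈ 0.2556

Interpretation: for a small percentage change in X, the percentage change in Y is approximately 0.26 times as large.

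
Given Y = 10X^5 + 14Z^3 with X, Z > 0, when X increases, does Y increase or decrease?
Y increases

Taking the partial derivative:
∂Y/∂X = 50X^4

∂Y/∂X = 50X^4 > 0 (assuming positive values)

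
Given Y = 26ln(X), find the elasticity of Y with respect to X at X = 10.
Elasticity = 1/ln(10) ≈ 0.4343

Elasticity = (dY/dX) · (X/Y)

dY/dX = 26/X
At X = 10: dY/dX = 13/5, Y = 26·ln(10)

Elasticity = (13/5) · (10 / (26·ln(10))) = 1/ln(10) ≈ 0.4343

Interpretation: for a small percentage change in X, the percentage change in Y is approximately 0.43 times as large.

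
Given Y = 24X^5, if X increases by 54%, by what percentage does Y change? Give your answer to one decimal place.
766.2%

For Y = 24X^5:
If X → X(1 + 0.54)
Then Y → Y · (1 + 0.54)^5
     ≈ Y · 8.6617

Percentage change = ((1 + 0.54)^5 − 1) × 100% ≈ 766.2%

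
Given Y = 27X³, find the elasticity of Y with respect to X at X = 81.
Elasticity = 3

Elasticity = (dY/dX) · (X/Y)

dY/dX = 81·X²
At X = 81: dY/dX = 531441, Y = 14348907

Elasticity = 531441 · (81 / 14348907) = 3

Interpretation: for a small percentage change in X, the percentage change in Y is approximately 3.00 times as large.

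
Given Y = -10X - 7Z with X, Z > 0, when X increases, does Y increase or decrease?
Y decreases

Taking the partial derivative:
∂Y/∂X = -10

∂Y/∂X = -10 < 0 (assuming positive values)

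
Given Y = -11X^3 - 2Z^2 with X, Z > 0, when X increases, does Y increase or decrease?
Y decreases

Taking the partial derivative:
∂Y/∂X = -33X^2

∂Y/∂X = -33X^2 < 0 (assuming positive values)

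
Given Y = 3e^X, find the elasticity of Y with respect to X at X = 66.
Elasticity = 66

Elasticity = (dY/dX) · (X/Y)

dY/dX = 3·e^X
At X = 66: dY/dX = 3·e^66, Y = 3·e^66

Elasticity = (3·e^66) · (66 / (3·e^66)) = 66

Interpretation: for a small percentage change in X, the percentage change in Y is approximately 66.00 times as large.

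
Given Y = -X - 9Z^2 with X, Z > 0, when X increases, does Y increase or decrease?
Y decreases

Taking the partial derivative:
∂Y/∂X = -1

∂Y/∂X = -1 < 0 (assuming positive values)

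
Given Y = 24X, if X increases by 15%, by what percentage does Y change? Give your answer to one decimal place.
15.0%

For Y = 24X:
If X → X(1 + 0.15)
Then Y → Y · (1 + 0.15)^1
     = Y · 1.1500

Percentage change = ((1 + 0.15)^1 − 1) × 100% = 15.0%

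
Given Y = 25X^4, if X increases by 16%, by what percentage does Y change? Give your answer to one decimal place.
81.1%

For Y = 25X^4:
If X → X(1 + 0.16)
Then Y → Y · (1 + 0.16)^4
     ≈ Y · 1.8106

Percentage change = ((1 + 0.16)^4 − 1) × 100% ≈ 81.1%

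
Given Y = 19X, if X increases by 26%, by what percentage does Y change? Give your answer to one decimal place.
26.0%

For Y = 19X:
If X → X(1 + 0.26)
Then Y → Y · (1 + 0.26)^1
     = Y · 1.2600

Percentage change = ((1 + 0.26)^1 − 1) × 100% = 26.0%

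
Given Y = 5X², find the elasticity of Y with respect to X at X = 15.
Elasticity = 2

Elasticity = (dY/dX) · (X/Y)

dY/dX = 10·X
At X = 15: dY/dX = 150, Y = 1125

Elasticity = 150 · (15 / 1125) = 2

Interpretation: for a small percentage change in X, the percentage change in Y is approximately 2.00 times as large.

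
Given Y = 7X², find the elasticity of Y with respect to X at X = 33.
Elasticity = 2

Elasticity = (dY/dX) · (X/Y)

dY/dX = 14·X
At X = 33: dY/dX = 462, Y = 7623

Elasticity = 462 · (33 / 7623) = 2

Interpretation: for a small percentage change in X, the percentage change in Y is approximately 2.00 times as large.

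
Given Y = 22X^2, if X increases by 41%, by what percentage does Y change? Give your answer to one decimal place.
98.8%

For Y = 22X^2:
If X → X(1 + 0.41)
Then Y → Y · (1 + 0.41)^2
     = Y · 1.9881

Percentage change = ((1 + 0.41)^2 − 1) × 100% ≈ 98.8%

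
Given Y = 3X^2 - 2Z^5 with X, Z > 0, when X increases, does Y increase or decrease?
Y increases

Taking the partial derivative:
∂Y/∂X = 6X

∂Y/∂X = 6X > 0 (assuming positive values)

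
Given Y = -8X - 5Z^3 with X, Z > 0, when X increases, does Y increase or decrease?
Y decreases

Taking the partial derivative:
∂Y/∂X = -8

∂Y/∂X = -8 < 0 (assuming positive values)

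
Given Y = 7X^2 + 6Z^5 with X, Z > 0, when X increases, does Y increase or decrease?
Y increases

Taking the partial derivative:
∂Y/∂X = 14X

∂Y/∂X = 14X > 0 (assuming positive values)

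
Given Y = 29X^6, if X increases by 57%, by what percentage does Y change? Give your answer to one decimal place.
1397.6%

For Y = 29X^6:
If X → X(1 + 0.57)
Then Y → Y · (1 + 0.57)^6
     ≈ Y · 14.9761

Percentage change = ((1 + 0.57)^6 − 1) × 100% ≈ 1397.6%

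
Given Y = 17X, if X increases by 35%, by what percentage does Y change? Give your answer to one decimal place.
35.0%

For Y = 17X:
If X → X(1 + 0.35)
Then Y → Y · (1 + 0.35)^1
     = Y · 1.3500

Percentage change = ((1 + 0.35)^1 − 1) × 100% = 35.0%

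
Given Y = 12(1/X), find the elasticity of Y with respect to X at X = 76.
Elasticity = -1

Elasticity = (dY/dX) · (X/Y)

dY/dX = -12/X²
At X = 76: dY/dX = -3/1444, Y = 3/19

Elasticity = (-3/1444) · (76 / (3/19)) = -1

Interpretation: for a small percentage change in X, the percentage change in Y is approximately -1.00 times as large.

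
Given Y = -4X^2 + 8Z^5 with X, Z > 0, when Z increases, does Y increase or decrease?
Y increases

Taking the partial derivative:
∂Y/∂Z = 40Z^4

∂Y/∂Z = 40Z^4 > 0 (assuming positive values)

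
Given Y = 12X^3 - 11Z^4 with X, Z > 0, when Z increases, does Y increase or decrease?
Y decreases

Taking the partial derivative:
∂Y/∂Z = -44Z^3

∂Y/∂Z = -44Z^3 < 0 (assuming positive values)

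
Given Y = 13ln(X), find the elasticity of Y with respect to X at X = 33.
Elasticity = 1/ln(33) ≈ 0.2860

Elasticity = (dY/dX) · (X/Y)

dY/dX = 13/X
At X = 33: dY/dX = 13/33, Y = 13·ln(33)

Elasticity = (13/33) · (33 / (13·ln(33))) = 1/ln(33) ≈ 0.2860

Interpretation: for a small percentage change in X, the percentage change in Y is approximately 0.29 times as large.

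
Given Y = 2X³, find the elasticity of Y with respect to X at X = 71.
Elasticity = 3

Elasticity = (dY/dX) · (X/Y)

dY/dX = 6·X²
At X = 71: dY/dX = 30246, Y = 715822

Elasticity = 30246 · (71 / 715822) = 3

Interpretation: for a small percentage change in X, the percentage change in Y is approximately 3.00 times as large.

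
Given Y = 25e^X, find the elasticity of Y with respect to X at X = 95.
Elasticity = 95

Elasticity = (dY/dX) · (X/Y)

dY/dX = 25·e^X
At X = 95: dY/dX = 25·e^95, Y = 25·e^95

Elasticity = (25·e^95) · (95 / (25·e^95)) = 95

Interpretation: for a small percentage change in X, the percentage change in Y is approximately 95.00 times as large.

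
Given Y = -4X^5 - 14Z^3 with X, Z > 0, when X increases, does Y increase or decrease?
Y decreases

Taking the partial derivative:
∂Y/∂X = -20X^4

∂Y/∂X = -20X^4 < 0 (assuming positive values)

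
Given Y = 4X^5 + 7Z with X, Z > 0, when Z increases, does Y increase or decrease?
Y increases

Taking the partial derivative:
∂Y/∂Z = 7

∂Y/∂Z = 7 > 0 (assuming positive values)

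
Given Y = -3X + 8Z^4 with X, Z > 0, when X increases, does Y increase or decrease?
Y decreases

Taking the partial derivative:
∂Y/∂X = -3

∂Y/∂X = -3 < 0 (assuming positive values)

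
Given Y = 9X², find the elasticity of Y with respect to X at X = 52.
Elasticity = 2

Elasticity = (dY/dX) · (X/Y)

dY/dX = 18·X
At X = 52: dY/dX = 936, Y = 24336

Elasticity = 936 · (52 / 24336) = 2

Interpretation: for a small percentage change in X, the percentage change in Y is approximately 2.00 times as large.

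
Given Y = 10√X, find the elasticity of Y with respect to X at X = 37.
Elasticity = 1/2

Elasticity = (dY/dX) · (X/Y)

dY/dX = 5/√X
At X = 37: dY/dX = 5·√37/37, Y = 10·√37

Elasticity = (5·√37/37) · (37 / (10·√37)) = 1/2

Interpretation: for a small percentage change in X, the percentage change in Y is approximately 0.50 times as large.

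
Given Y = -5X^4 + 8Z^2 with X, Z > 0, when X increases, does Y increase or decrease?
Y decreases

Taking the partial derivative:
∂Y/∂X = -20X^3

∂Y/∂X = -20X^3 < 0 (assuming positive values)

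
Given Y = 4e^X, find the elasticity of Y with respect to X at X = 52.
Elasticity = 52

Elasticity = (dY/dX) · (X/Y)

dY/dX = 4·e^X
At X = 52: dY/dX = 4·e^52, Y = 4·e^52

Elasticity = (4·e^52) · (52 / (4·e^52)) = 52

Interpretation: for a small percentage change in X, the percentage change in Y is approximately 52.00 times as large.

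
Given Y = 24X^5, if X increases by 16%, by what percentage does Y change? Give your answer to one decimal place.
110.0%

For Y = 24X^5:
If X → X(1 + 0.16)
Then Y → Y · (1 + 0.16)^5
     ≈ Y · 2.1003

Percentage change = ((1 + 0.16)^5 − 1) × 100% ≈ 110.0%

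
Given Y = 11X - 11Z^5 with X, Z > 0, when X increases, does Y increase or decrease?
Y increases

Taking the partial derivative:
∂Y/∂X = 11

∂Y/∂X = 11 > 0 (assuming positive values)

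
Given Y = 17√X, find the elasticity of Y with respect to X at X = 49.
Elasticity = 1/2

Elasticity = (dY/dX) · (X/Y)

dY/dX = 17/(2·√X)
At X = 49: dY/dX = 17/14, Y = 119

Elasticity = (17/14) · (49 / 119) = 1/2

Interpretation: for a small percentage change in X, the percentage change in Y is approximately 0.50 times as large.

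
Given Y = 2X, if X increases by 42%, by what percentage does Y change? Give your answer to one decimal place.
42.0%

For Y = 2X:
If X → X(1 + 0.42)
Then Y → Y · (1 + 0.42)^1
     = Y · 1.4200

Percentage change = ((1 + 0.42)^1 − 1) × 100% = 42.0%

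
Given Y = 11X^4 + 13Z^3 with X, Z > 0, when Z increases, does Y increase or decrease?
Y increases

Taking the partial derivative:
∂Y/∂Z = 39Z^2

∂Y/∂Z = 39Z^2 > 0 (assuming positive values)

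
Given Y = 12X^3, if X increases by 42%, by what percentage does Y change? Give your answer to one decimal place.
186.3%

For Y = 12X^3:
If X → X(1 + 0.42)
Then Y → Y · (1 + 0.42)^3
     ≈ Y · 2.8633

Percentage change = ((1 + 0.42)^3 − 1) × 100% ≈ 186.3%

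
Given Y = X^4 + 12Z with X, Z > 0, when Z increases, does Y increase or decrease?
Y increases

Taking the partial derivative:
∂Y/∂Z = 12

∂Y/∂Z = 12 > 0 (assuming positive values)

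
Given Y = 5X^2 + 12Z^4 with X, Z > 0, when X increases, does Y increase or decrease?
Y increases

Taking the partial derivative:
∂Y/∂X = 10X

∂Y/∂X = 10X > 0 (assuming positive values)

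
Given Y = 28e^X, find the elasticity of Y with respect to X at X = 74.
Elasticity = 74

Elasticity = (dY/dX) · (X/Y)

dY/dX = 28·e^X
At X = 74: dY/dX = 28·e^74, Y = 28·e^74

Elasticity = (28·e^74) · (74 / (28·e^74)) = 74

Interpretation: for a small percentage change in X, the percentage change in Y is approximately 74.00 times as large.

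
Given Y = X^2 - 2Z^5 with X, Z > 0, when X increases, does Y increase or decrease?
Y increases

Taking the partial derivative:
∂Y/∂X = 2X

∂Y/∂X = 2X > 0 (assuming positive values)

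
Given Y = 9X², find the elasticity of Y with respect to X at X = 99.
Elasticity = 2

Elasticity = (dY/dX) · (X/Y)

dY/dX = 18·X
At X = 99: dY/dX = 1782, Y = 88209

Elasticity = 1782 · (99 / 88209) = 2

Interpretation: for a small percentage change in X, the percentage change in Y is approximately 2.00 times as large.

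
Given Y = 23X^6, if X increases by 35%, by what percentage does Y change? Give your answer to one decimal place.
505.3%

For Y = 23X^6:
If X → X(1 + 0.35)
Then Y → Y · (1 + 0.35)^6
     ≈ Y · 6.0534

Percentage change = ((1 + 0.35)^6 − 1) × 100% ≈ 505.3%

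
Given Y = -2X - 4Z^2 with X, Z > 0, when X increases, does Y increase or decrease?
Y decreases

Taking the partial derivative:
∂Y/∂X = -2

∂Y/∂X = -2 < 0 (assuming positive values)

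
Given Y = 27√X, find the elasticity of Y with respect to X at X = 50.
Elasticity = 1/2

Elasticity = (dY/dX) · (X/Y)

dY/dX = 27/(2·√X)
At X = 50: dY/dX = 27·√2/20, Y = 135·√2

Elasticity = (27·√2/20) · (50 / (135·√2)) = 1/2

Interpretation: for a small percentage change in X, the percentage change in Y is approximately 0.50 times as large.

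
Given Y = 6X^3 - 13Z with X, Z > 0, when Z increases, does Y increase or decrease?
Y decreases

Taking the partial derivative:
∂Y/∂Z = -13

∂Y/∂Z = -13 < 0 (assuming positive values)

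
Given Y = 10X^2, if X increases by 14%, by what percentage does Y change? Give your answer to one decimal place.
30.0%

For Y = 10X^2:
If X → X(1 + 0.14)
Then Y → Y · (1 + 0.14)^2
     = Y · 1.2996

Percentage change = ((1 + 0.14)^2 − 1) × 100% ≈ 30.0%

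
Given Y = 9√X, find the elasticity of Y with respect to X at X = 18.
Elasticity = 1/2

Elasticity = (dY/dX) · (X/Y)

dY/dX = 9/(2·√X)
At X = 18: dY/dX = 3·√2/4, Y = 27·√2

Elasticity = (3·√2/4) · (18 / (27·√2)) = 1/2

Interpretation: for a small percentage change in X, the percentage change in Y is approximately 0.50 times as large.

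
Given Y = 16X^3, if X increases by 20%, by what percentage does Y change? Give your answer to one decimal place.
72.8%

For Y = 16X^3:
If X → X(1 + 0.2)
Then Y → Y · (1 + 0.2)^3
     = Y · 1.7280

Percentage change = ((1 + 0.2)^3 − 1) × 100% = 72.8%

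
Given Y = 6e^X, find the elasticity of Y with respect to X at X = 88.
Elasticity = 88

Elasticity = (dY/dX) · (X/Y)

dY/dX = 6·e^X
At X = 88: dY/dX = 6·e^88, Y = 6·e^88

Elasticity = (6·e^88) · (88 / (6·e^88)) = 88

Interpretation: for a small percentage change in X, the percentage change in Y is approximately 88.00 times as large.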